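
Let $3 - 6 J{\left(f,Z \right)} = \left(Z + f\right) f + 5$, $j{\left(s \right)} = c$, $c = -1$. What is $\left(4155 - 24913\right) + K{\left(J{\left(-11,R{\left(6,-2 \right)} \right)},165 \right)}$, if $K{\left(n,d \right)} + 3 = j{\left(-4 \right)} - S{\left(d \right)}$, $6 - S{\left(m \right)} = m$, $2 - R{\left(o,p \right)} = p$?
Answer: $-20603$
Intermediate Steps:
$R{\left(o,p \right)} = 2 - p$
$j{\left(s \right)} = -1$
$S{\left(m \right)} = 6 - m$
$J{\left(f,Z \right)} = - \frac{1}{3} - \frac{f \left(Z + f\right)}{6}$ ($J{\left(f,Z \right)} = \frac{1}{2} - \frac{\left(Z + f\right) f + 5}{6} = \frac{1}{2} - \frac{f \left(Z + f\right) + 5}{6} = \frac{1}{2} - \frac{5 + f \left(Z + f\right)}{6} = \frac{1}{2} - \left(\frac{5}{6} + \frac{f \left(Z + f\right)}{6}\right) = - \frac{1}{3} - \frac{f \left(Z + f\right)}{6}$)
$K{\left(n,d \right)} = -10 + d$ ($K{\left(n,d \right)} = -3 - \left(7 - d\right) = -3 + \left(-1 + \left(-6 + d\right)\right) = -3 + \left(-7 + d\right) = -10 + d$)
$\left(4155 - 24913\right) + K{\left(J{\left(-11,R{\left(6,-2 \right)} \right)},165 \right)} = \left(4155 - 24913\right) + \left(-10 + 165\right) = -20758 + 155 = -20603$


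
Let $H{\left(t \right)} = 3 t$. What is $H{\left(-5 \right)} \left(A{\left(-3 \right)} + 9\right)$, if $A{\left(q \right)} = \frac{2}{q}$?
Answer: $-125$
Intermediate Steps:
$H{\left(-5 \right)} \left(A{\left(-3 \right)} + 9\right) = 3 \left(-5\right) \left(\frac{2}{-3} + 9\right) = - 15 \left(2 \left(- \frac{1}{3}\right) + 9\right) = - 15 \left(- \frac{2}{3} + 9\right) = \left(-15\right) \frac{25}{3} = -125$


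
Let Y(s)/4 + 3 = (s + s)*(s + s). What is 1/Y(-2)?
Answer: 1/52 ≈ 0.019231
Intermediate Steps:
Y(s) = -12 + 16*s² (Y(s) = -12 + 4*((s + s)*(s + s)) = -12 + 4*((2*s)*(2*s)) = -12 + 4*(4*s²) = -12 + 16*s²)
1/Y(-2) = 1/(-12 + 16*(-2)²) = 1/(-12 + 16*4) = 1/(-12 + 64) = 1/52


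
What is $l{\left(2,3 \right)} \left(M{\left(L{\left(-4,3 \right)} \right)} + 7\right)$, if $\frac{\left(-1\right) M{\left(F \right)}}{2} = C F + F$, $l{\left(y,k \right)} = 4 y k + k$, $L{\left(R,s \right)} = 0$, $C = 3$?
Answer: $189$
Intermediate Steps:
$l{\left(y,k \right)} = k + 4 k y$ ($l{\left(y,k \right)} = 4 k y + k = k + 4 k y$)
$M{\left(F \right)} = - 8 F$ ($M{\left(F \right)} = - 2 \left(3 F + F\right) = - 2 \cdot 4 F = - 8 F$)
$l{\left(2,3 \right)} \left(M{\left(L{\left(-4,3 \right)} \right)} + 7\right) = 3 \left(1 + 4 \cdot 2\right) \left(\left(-8\right) 0 + 7\right) = 3 \left(1 + 8\right) \left(0 + 7\right) = 3 \cdot 9 \cdot 7 = 27 \cdot 7 = 189$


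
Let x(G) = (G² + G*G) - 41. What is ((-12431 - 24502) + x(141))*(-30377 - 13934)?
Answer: -123539068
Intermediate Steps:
x(G) = -41 + 2*G² (x(G) = (G² + G²) - 41 = 2*G² - 41 = -41 + 2*G²)
((-12431 - 24502) + x(141))*(-30377 - 13934) = ((-12431 - 24502) + (-41 + 2*141²))*(-30377 - 13934) = (-36933 + (-41 + 2*19881))*(-44311) = (-36933 + (-41 + 39762))*(-44311) = (-36933 + 39721)*(-44311) = 2788*(-44311) = -123539068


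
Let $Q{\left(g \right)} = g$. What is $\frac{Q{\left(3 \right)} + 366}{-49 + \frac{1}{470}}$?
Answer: $- \frac{173430}{23029} \approx -7.5309$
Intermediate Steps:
$\frac{Q{\left(3 \right)} + 366}{-49 + \frac{1}{470}} = \frac{3 + 366}{-49 + \frac{1}{470}} = \frac{369}{-49 + \frac{1}{470}} = \frac{369}{- \frac{23029}{470}} = 369 \left(- \frac{470}{23029}\right) = - \frac{173430}{23029}$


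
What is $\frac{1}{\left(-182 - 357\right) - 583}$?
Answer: $- \frac{1}{1122} \approx -0.00089127$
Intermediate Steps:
$\frac{1}{\left(-182 - 357\right) - 583} = \frac{1}{-539 - 583} = \frac{1}{-1122} = - \frac{1}{1122}$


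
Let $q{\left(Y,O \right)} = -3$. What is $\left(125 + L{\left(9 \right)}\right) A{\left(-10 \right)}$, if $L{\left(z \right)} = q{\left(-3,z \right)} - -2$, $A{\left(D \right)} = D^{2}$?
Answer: $12400$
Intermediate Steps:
$L{\left(z \right)} = -1$ ($L{\left(z \right)} = -3 - -2 = -3 + 2 = -1$)
$\left(125 + L{\left(9 \right)}\right) A{\left(-10 \right)} = \left(125 - 1\right) \left(-10\right)^{2} = 124 \cdot 100 = 12400$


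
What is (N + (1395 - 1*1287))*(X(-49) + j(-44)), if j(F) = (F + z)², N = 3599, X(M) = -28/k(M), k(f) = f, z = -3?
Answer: 57336169/7 ≈ 8.1909e+6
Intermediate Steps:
X(M) = -28/M
j(F) = (-3 + F)² (j(F) = (F - 3)² = (-3 + F)²)
(N + (1395 - 1*1287))*(X(-49) + j(-44)) = (3599 + (1395 - 1*1287))*(-28/(-49) + (-3 - 44)²) = (3599 + (1395 - 1287))*(-28*(-1/49) + (-47)²) = (3599 + 108)*(4/7 + 2209) = 3707*(15467/7) = 57336169/7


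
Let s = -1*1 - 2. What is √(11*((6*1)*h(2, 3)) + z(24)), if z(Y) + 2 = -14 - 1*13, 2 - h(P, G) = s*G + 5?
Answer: √367 ≈ 19.157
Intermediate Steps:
s = -3 (s = -1 - 2 = -3)
h(P, G) = -3 + 3*G (h(P, G) = 2 - (-3*G + 5) = 2 - (5 - 3*G) = 2 + (-5 + 3*G) = -3 + 3*G)
z(Y) = -29 (z(Y) = -2 + (-14 - 1*13) = -2 + (-14 - 13) = -2 - 27 = -29)
√(11*((6*1)*h(2, 3)) + z(24)) = √(11*((6*1)*(-3 + 3*3)) - 29) = √(11*(6*(-3 + 9)) - 29) = √(11*(6*6) - 29) = √(11*36 - 29) = √(396 - 29) = √367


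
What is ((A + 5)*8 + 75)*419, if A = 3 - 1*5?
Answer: 41481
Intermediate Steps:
A = -2 (A = 3 - 5 = -2)
((A + 5)*8 + 75)*419 = ((-2 + 5)*8 + 75)*419 = (3*8 + 75)*419 = (24 + 75)*419 = 99*419 = 41481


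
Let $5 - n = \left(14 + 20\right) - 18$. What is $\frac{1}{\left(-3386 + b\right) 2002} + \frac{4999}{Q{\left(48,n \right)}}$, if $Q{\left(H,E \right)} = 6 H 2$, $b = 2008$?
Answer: $\frac{3447755167}{397260864} \approx 8.6788$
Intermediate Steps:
$n = -11$ ($n = 5 - \left(\left(14 + 20\right) - 18\right) = 5 - \left(34 - 18\right) = 5 - 16 = -11$)
$Q{\left(H,E \right)} = 12 H$
$\frac{1}{\left(-3386 + b\right) 2002} + \frac{4999}{Q{\left(48,n \right)}} = \frac{1}{\left(-3386 + 2008\right) 2002} + \frac{4999}{12 \cdot 48} = \frac{1}{-1378} \cdot \frac{1}{2002} + \frac{4999}{576} = \left(- \frac{1}{1378}\right) \frac{1}{2002} + 4999 \cdot \frac{1}{576} = - \frac{1}{2758756} + \frac{4999}{576} = \frac{3447755167}{397260864}$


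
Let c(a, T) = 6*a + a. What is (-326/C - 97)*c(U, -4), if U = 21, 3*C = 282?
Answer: -694134/47 ≈ -14769.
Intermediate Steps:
C = 94 (C = (⅓)*282 = 94)
c(a, T) = 7*a
(-326/C - 97)*c(U, -4) = (-326/94 - 97)*(7*21) = (-326*1/94 - 97)*147 = (-163/47 - 97)*147 = -4722/47*147 = -694134/47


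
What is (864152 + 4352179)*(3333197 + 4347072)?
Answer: 40062825273039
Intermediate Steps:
(864152 + 4352179)*(3333197 + 4347072) = 5216331*7680269 = 40062825273039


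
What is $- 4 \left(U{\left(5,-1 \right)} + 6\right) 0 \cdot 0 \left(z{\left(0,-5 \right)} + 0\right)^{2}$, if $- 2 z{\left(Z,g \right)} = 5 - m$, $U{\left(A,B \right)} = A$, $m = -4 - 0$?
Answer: $0$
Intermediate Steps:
$m = -4$ ($m = -4 + 0 = -4$)
$z{\left(Z,g \right)} = - \frac{9}{2}$ ($z{\left(Z,g \right)} = - \frac{5 - -4}{2} = - \frac{5 + 4}{2} = \left(- \frac{1}{2}\right) 9 = - \frac{9}{2}$)
$- 4 \left(U{\left(5,-1 \right)} + 6\right) 0 \cdot 0 \left(z{\left(0,-5 \right)} + 0\right)^{2} = - 4 \left(5 + 6\right) 0 \cdot 0 \left(- \frac{9}{2} + 0\right)^{2} = \left(-4\right) 11 \cdot 0 \left(- \frac{9}{2}\right)^{2} = - 44 \cdot 0 \cdot \frac{81}{4} = \left(-44\right) 0 = 0$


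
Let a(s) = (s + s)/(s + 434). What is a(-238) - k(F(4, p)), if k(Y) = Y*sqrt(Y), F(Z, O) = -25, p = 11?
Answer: -17/7 + 125*I ≈ -2.4286 + 125.0*I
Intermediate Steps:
k(Y) = Y**(3/2)
a(s) = 2*s/(434 + s) (a(s) = (2*s)/(434 + s) = 2*s/(434 + s))
a(-238) - k(F(4, p)) = 2*(-238)/(434 - 238) - (-25)**(3/2) = 2*(-238)/196 - (-125)*I = 2*(-238)*(1/196) + 125*I = -17/7 + 125*I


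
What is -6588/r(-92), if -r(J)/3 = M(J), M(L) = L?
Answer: -549/23 ≈ -23.870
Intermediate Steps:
r(J) = -3*J
-6588/r(-92) = -6588/((-3*(-92))) = -6588/276 = -6588*1/276 = -549/23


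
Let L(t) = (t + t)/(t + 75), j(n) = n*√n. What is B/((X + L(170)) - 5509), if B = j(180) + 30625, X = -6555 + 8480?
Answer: -1500625/175548 - 4410*√5/14629 ≈ -9.2223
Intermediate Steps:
j(n) = n^(3/2)
L(t) = 2*t/(75 + t) (L(t) = (2*t)/(75 + t) = 2*t/(75 + t))
X = 1925
B = 30625 + 1080*√5 (B = 180^(3/2) + 30625 = 1080*√5 + 30625 = 30625 + 1080*√5 ≈ 33040.)
B/((X + L(170)) - 5509) = (30625 + 1080*√5)/((1925 + 2*170/(75 + 170)) - 5509) = (30625 + 1080*√5)/((1925 + 2*170/245) - 5509) = (30625 + 1080*√5)/((1925 + 2*170*(1/245)) - 5509) = (30625 + 1080*√5)/((1925 + 68/49) - 5509) = (30625 + 1080*√5)/(94393/49 - 5509) = (30625 + 1080*√5)/(-175548/49) = (30625 + 1080*√5)*(-49/175548) = -1500625/175548 - 4410*√5/14629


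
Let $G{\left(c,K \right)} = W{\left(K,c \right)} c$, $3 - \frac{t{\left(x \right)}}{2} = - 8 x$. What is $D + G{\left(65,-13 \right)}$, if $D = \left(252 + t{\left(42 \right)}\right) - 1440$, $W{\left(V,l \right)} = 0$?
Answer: $-510$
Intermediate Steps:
$t{\left(x \right)} = 6 + 16 x$ ($t{\left(x \right)} = 6 - 2 \left(- 8 x\right) = 6 + 16 x$)
$G{\left(c,K \right)} = 0$ ($G{\left(c,K \right)} = 0 c = 0$)
$D = -510$ ($D = \left(252 + \left(6 + 16 \cdot 42\right)\right) - 1440 = \left(252 + \left(6 + 672\right)\right) - 1440 = \left(252 + 678\right) - 1440 = 930 - 1440 = -510$)
$D + G{\left(65,-13 \right)} = -510 + 0 = -510$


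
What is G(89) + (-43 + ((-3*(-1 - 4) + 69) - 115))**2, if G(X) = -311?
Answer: 5165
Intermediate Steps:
G(89) + (-43 + ((-3*(-1 - 4) + 69) - 115))**2 = -311 + (-43 + ((-3*(-1 - 4) + 69) - 115))**2 = -311 + (-43 + ((-3*(-5) + 69) - 115))**2 = -311 + (-43 + ((15 + 69) - 115))**2 = -311 + (-43 + (84 - 115))**2 = -311 + (-43 - 31)**2 = -311 + (-74)**2 = -311 + 5476 = 5165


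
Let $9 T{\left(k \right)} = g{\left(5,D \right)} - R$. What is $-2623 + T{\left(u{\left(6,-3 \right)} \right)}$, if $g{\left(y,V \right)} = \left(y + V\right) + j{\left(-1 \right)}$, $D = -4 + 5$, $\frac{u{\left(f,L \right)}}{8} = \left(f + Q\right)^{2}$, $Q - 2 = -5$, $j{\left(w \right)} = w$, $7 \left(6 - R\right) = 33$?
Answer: $- \frac{165223}{63} \approx -2622.6$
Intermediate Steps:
$R = \frac{9}{7}$ ($R = 6 - \frac{33}{7} = \frac{9}{7} \approx 1.2857$)
$Q = -3$ ($Q = 2 - 5 = -3$)
$u{\left(f,L \right)} = 8 \left(-3 + f\right)^{2}$ ($u{\left(f,L \right)} = 8 \left(f - 3\right)^{2} = 8 \left(-3 + f\right)^{2}$)
$D = 1$
$g{\left(y,V \right)} = -1 + V + y$ ($g{\left(y,V \right)} = \left(y + V\right) - 1 = \left(V + y\right) - 1 = -1 + V + y$)
$T{\left(k \right)} = \frac{26}{63}$ ($T{\left(k \right)} = \frac{\left(-1 + 1 + 5\right) - \frac{9}{7}}{9} = \frac{5 - \frac{9}{7}}{9} = \frac{1}{9} \cdot \frac{26}{7} = \frac{26}{63}$)
$-2623 + T{\left(u{\left(6,-3 \right)} \right)} = -2623 + \frac{26}{63} = - \frac{165223}{63}$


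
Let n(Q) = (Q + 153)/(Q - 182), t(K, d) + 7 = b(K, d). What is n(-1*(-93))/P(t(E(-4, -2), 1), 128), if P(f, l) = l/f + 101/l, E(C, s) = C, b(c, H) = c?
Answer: 115456/453099 ≈ 0.25481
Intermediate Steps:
t(K, d) = -7 + K
P(f, l) = 101/l + l/f
n(Q) = (153 + Q)/(-182 + Q)
n(-1*(-93))/P(t(E(-4, -2), 1), 128) = ((153 - 1*(-93))/(-182 - 1*(-93)))/(101/128 + 128/(-7 - 4)) = ((153 + 93)/(-182 + 93))/(101*(1/128) + 128/(-11)) = (246/(-89))/(101/128 + 128*(-1/11)) = (-1/89*246)/(101/128 - 128/11) = -246/(89*(-15273/1408)) = -246/89*(-1408/15273) = 115456/453099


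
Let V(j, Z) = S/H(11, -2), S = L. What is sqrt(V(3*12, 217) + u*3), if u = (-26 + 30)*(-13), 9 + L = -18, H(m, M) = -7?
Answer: I*sqrt(7455)/7 ≈ 12.335*I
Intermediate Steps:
L = -27 (L = -9 - 18 = -27)
S = -27
V(j, Z) = 27/7 (V(j, Z) = -27/(-7) = -27*(-1/7) = 27/7)
u = -52 (u = 4*(-13) = -52)
sqrt(V(3*12, 217) + u*3) = sqrt(27/7 - 52*3) = sqrt(27/7 - 156) = sqrt(-1065/7) = I*sqrt(7455)/7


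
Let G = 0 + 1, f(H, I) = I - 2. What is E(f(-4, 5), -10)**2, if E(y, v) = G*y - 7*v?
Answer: 5329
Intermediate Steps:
f(H, I) = -2 + I
G = 1
E(y, v) = y - 7*v (E(y, v) = 1*y - 7*v = y - 7*v)
E(f(-4, 5), -10)**2 = ((-2 + 5) - 7*(-10))**2 = (3 + 70)**2 = 73**2 = 5329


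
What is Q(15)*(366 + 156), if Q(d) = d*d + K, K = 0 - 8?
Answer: 113274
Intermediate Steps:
K = -8
Q(d) = -8 + d² (Q(d) = d*d - 8 = d² - 8 = -8 + d²)
Q(15)*(366 + 156) = (-8 + 15²)*(366 + 156) = (-8 + 225)*522 = 217*522 = 113274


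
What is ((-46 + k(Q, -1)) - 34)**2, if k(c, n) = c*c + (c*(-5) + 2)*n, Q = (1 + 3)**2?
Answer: 64516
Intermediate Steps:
Q = 16 (Q = 4**2 = 16)
k(c, n) = c**2 + n*(2 - 5*c) (k(c, n) = c**2 + (-5*c + 2)*n = c**2 + (2 - 5*c)*n = c**2 + n*(2 - 5*c))
((-46 + k(Q, -1)) - 34)**2 = ((-46 + (16**2 + 2*(-1) - 5*16*(-1))) - 34)**2 = ((-46 + (256 - 2 + 80)) - 34)**2 = ((-46 + 334) - 34)**2 = (288 - 34)**2 = 254**2 = 64516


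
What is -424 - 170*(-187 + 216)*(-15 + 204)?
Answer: -932194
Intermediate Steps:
-424 - 170*(-187 + 216)*(-15 + 204) = -424 - 4930*189 = -424 - 170*5481 = -424 - 931770 = -932194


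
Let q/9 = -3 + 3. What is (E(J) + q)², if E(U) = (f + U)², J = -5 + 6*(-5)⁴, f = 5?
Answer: 197753906250000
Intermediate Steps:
q = 0 (q = 9*(-3 + 3) = 9*0 = 0)
J = 3745 (J = -5 + 6*625 = -5 + 3750 = 3745)
E(U) = (5 + U)²
(E(J) + q)² = ((5 + 3745)² + 0)² = (3750² + 0)² = (14062500 + 0)² = 14062500² = 197753906250000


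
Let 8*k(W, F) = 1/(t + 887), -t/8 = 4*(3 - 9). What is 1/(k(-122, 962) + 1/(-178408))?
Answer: 96251116/10611 ≈ 9070.9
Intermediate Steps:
t = 192 (t = -32*(3 - 9) = -32*(-6) = -8*(-24) = 192)
k(W, F) = 1/8632 (k(W, F) = 1/(8*(192 + 887)) = (⅛)/1079 = (⅛)*(1/1079) = 1/8632)
1/(k(-122, 962) + 1/(-178408)) = 1/(1/8632 + 1/(-178408)) = 1/(1/8632 - 1/178408) = 1/(10611/96251116) = 96251116/10611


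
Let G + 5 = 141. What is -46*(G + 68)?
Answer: -9384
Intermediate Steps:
G = 136 (G = -5 + 141 = 136)
-46*(G + 68) = -46*(136 + 68) = -46*204 = -9384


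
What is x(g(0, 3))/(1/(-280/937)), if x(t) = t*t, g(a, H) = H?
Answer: -2520/937 ≈ -2.6894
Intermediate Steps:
x(t) = t²
x(g(0, 3))/(1/(-280/937)) = 3²/(1/(-280/937)) = 9/(1/(-280*1/937)) = 9/(1/(-280/937)) = 9/(-937/280) = 9*(-280/937) = -2520/937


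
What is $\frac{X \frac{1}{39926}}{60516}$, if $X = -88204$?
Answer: $- \frac{22051}{604040454} \approx -3.6506 \cdot 10^{-5}$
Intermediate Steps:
$\frac{X \frac{1}{39926}}{60516} = \frac{\left(-88204\right) \frac{1}{39926}}{60516} = \left(-88204\right) \frac{1}{39926} \cdot \frac{1}{60516} = \left(- \frac{44102}{19963}\right) \frac{1}{60516} = - \frac{22051}{604040454}$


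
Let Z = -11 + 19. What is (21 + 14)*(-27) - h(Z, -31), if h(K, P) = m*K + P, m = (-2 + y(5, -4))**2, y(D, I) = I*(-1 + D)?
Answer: -3506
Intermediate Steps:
m = 324 (m = (-2 - 4*(-1 + 5))**2 = (-2 - 4*4)**2 = (-2 - 16)**2 = (-18)**2 = 324)
Z = 8
h(K, P) = P + 324*K (h(K, P) = 324*K + P = P + 324*K)
(21 + 14)*(-27) - h(Z, -31) = (21 + 14)*(-27) - (-31 + 324*8) = 35*(-27) - (-31 + 2592) = -945 - 1*2561 = -945 - 2561 = -3506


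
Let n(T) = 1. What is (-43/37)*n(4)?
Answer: -43/37 ≈ -1.1622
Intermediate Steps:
(-43/37)*n(4) = (-43/37)*1 = ((1/37)*(-43))*1 = -43/37*1 = -43/37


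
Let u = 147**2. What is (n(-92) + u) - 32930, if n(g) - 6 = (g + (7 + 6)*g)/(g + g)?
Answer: -11308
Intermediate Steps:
u = 21609
n(g) = 13 (n(g) = 6 + (g + (7 + 6)*g)/(g + g) = 6 + (g + 13*g)/((2*g)) = 6 + (14*g)*(1/(2*g)) = 6 + 7 = 13)
(n(-92) + u) - 32930 = (13 + 21609) - 32930 = 21622 - 32930 = -11308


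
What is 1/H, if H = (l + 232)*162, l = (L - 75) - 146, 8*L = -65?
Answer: 4/1863 ≈ 0.0021471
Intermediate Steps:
L = -65/8 (L = (⅛)*(-65) = -65/8 ≈ -8.1250)
l = -1833/8 (l = (-65/8 - 75) - 146 = -665/8 - 146 = -1833/8 ≈ -229.13)
H = 1863/4 (H = (-1833/8 + 232)*162 = (23/8)*162 = 1863/4 ≈ 465.75)
1/H = 1/(1863/4) = 4/1863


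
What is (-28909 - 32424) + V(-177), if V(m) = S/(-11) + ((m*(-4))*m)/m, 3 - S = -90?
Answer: -666968/11 ≈ -60633.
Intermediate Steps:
S = 93 (S = 3 - 1*(-90) = 3 + 90 = 93)
V(m) = -93/11 - 4*m (V(m) = 93/(-11) + ((m*(-4))*m)/m = 93*(-1/11) + ((-4*m)*m)/m = -93/11 + (-4*m**2)/m = -93/11 - 4*m)
(-28909 - 32424) + V(-177) = (-28909 - 32424) + (-93/11 - 4*(-177)) = -61333 + (-93/11 + 708) = -61333 + 7695/11 = -666968/11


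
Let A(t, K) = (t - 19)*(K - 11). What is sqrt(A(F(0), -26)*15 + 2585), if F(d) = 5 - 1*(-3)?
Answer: sqrt(8690) ≈ 93.220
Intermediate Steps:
F(d) = 8 (F(d) = 5 + 3 = 8)
A(t, K) = (-19 + t)*(-11 + K)
sqrt(A(F(0), -26)*15 + 2585) = sqrt((209 - 19*(-26) - 11*8 - 26*8)*15 + 2585) = sqrt((209 + 494 - 88 - 208)*15 + 2585) = sqrt(407*15 + 2585) = sqrt(6105 + 2585) = sqrt(8690)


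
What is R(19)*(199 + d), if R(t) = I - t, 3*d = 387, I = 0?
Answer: -6232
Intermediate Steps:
d = 129 (d = (⅓)*387 = 129)
R(t) = -t (R(t) = 0 - t = -t)
R(19)*(199 + d) = (-1*19)*(199 + 129) = -19*328 = -6232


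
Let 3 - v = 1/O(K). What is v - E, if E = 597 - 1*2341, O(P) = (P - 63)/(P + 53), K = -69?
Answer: 57647/33 ≈ 1746.9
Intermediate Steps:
O(P) = (-63 + P)/(53 + P)
E = -1744 (E = 597 - 2341 = -1744)
v = 95/33 (v = 3 - 1/((-63 - 69)/(53 - 69)) = 3 - 1/(-132/(-16)) = 3 - 1/((-1/16*(-132))) = 3 - 1/33/4 = 3 - 1*4/33 = 3 - 4/33 = 95/33 ≈ 2.8788)
v - E = 95/33 - 1*(-1744) = 95/33 + 1744 = 57647/33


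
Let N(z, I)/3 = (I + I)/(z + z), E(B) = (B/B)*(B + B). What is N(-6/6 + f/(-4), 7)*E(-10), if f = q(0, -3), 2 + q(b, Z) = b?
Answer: 840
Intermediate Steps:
q(b, Z) = -2 + b
E(B) = 2*B (E(B) = 1*(2*B) = 2*B)
f = -2 (f = -2 + 0 = -2)
N(z, I) = 3*I/z (N(z, I) = 3*((I + I)/(z + z)) = 3*((2*I)/((2*z))) = 3*((2*I)*(1/(2*z))) = 3*(I/z) = 3*I/z)
N(-6/6 + f/(-4), 7)*E(-10) = (3*7/(-6/6 - 2/(-4)))*(2*(-10)) = (3*7/(-6*⅙ - 2*(-¼)))*(-20) = (3*7/(-1 + ½))*(-20) = (3*7/(-½))*(-20) = (3*7*(-2))*(-20) = -42*(-20) = 840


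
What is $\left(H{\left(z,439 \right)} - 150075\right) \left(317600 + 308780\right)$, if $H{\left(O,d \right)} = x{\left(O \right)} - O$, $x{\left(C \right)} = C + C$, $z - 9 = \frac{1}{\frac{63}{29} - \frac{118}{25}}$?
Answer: $- \frac{173615390100260}{1847} \approx -9.3999 \cdot 10^{10}$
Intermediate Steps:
$z = \frac{15898}{1847}$ ($z = 9 + \frac{1}{\frac{63}{29} - \frac{118}{25}} = 9 + \frac{1}{- \frac{1847}{725}} = 9 - \frac{725}{1847} = \frac{15898}{1847} \approx 8.6075$)
$x{\left(C \right)} = 2 C$
$H{\left(O,d \right)} = O$ ($H{\left(O,d \right)} = 2 O - O = O$)
$\left(H{\left(z,439 \right)} - 150075\right) \left(317600 + 308780\right) = \left(\frac{15898}{1847} - 150075\right) \left(317600 + 308780\right) = \left(- \frac{277172627}{1847}\right) 626380 = - \frac{173615390100260}{1847}$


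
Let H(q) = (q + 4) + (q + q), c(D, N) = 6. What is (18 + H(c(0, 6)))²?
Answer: 1600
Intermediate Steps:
H(q) = 4 + 3*q (H(q) = (4 + q) + 2*q = 4 + 3*q)
(18 + H(c(0, 6)))² = (18 + (4 + 3*6))² = (18 + (4 + 18))² = (18 + 22)² = 40² = 1600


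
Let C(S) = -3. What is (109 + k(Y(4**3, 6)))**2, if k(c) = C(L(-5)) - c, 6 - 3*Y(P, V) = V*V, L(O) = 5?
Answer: 13456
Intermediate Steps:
Y(P, V) = 2 - V**2/3 (Y(P, V) = 2 - V*V/3 = 2 - V**2/3)
k(c) = -3 - c
(109 + k(Y(4**3, 6)))**2 = (109 + (-3 - (2 - 1/3*6**2)))**2 = (109 + (-3 - (2 - 1/3*36)))**2 = (109 + (-3 - (2 - 12)))**2 = (109 + (-3 - 1*(-10)))**2 = (109 + (-3 + 10))**2 = (109 + 7)**2 = 116**2 = 13456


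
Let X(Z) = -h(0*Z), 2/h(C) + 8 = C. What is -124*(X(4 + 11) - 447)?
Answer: 55397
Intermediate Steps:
h(C) = 2/(-8 + C)
X(Z) = ¼ (X(Z) = -2/(-8 + 0*Z) = -2/(-8 + 0) = -2/(-8) = -2*(-1)/8 = -1*(-¼) = ¼)
-124*(X(4 + 11) - 447) = -124*(¼ - 447) = -124*(-1787/4) = 55397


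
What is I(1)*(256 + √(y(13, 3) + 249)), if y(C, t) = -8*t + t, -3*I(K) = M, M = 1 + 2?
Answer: -256 - 2*√57 ≈ -271.10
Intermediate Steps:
M = 3
I(K) = -1 (I(K) = -⅓*3 = -1)
y(C, t) = -7*t
I(1)*(256 + √(y(13, 3) + 249)) = -(256 + √(-7*3 + 249)) = -(256 + √(-21 + 249)) = -(256 + √228) = -(256 + 2*√57) = -256 - 2*√57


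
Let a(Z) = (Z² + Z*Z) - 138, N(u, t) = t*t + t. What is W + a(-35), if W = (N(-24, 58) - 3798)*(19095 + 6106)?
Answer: -9473264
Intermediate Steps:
N(u, t) = t + t² (N(u, t) = t² + t = t + t²)
W = -9475576 (W = (58*(1 + 58) - 3798)*(19095 + 6106) = (58*59 - 3798)*25201 = (3422 - 3798)*25201 = -376*25201 = -9475576)
a(Z) = -138 + 2*Z² (a(Z) = (Z² + Z²) - 138 = 2*Z² - 138 = -138 + 2*Z²)
W + a(-35) = -9475576 + (-138 + 2*(-35)²) = -9475576 + (-138 + 2*1225) = -9475576 + (-138 + 2450) = -9475576 + 2312 = -9473264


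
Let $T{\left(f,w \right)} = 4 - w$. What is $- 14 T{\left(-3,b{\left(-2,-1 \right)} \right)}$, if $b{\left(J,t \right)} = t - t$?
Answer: $-56$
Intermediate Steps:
$b{\left(J,t \right)} = 0$
$- 14 T{\left(-3,b{\left(-2,-1 \right)} \right)} = - 14 \left(4 - 0\right) = - 14 \left(4 + 0\right) = \left(-14\right) 4 = -56$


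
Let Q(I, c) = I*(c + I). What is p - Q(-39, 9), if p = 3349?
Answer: 2179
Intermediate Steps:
Q(I, c) = I*(I + c)
p - Q(-39, 9) = 3349 - (-39)*(-39 + 9) = 3349 - (-39)*(-30) = 3349 - 1*1170 = 3349 - 1170 = 2179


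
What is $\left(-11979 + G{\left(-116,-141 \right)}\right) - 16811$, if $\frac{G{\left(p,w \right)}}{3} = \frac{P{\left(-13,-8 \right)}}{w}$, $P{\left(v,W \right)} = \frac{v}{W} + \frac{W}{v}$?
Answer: $- \frac{140725753}{4888} \approx -28790.0$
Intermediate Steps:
$P{\left(v,W \right)} = \frac{W}{v} + \frac{v}{W}$
$G{\left(p,w \right)} = \frac{699}{104 w}$ ($G{\left(p,w \right)} = 3 \frac{- \frac{8}{-13} - \frac{13}{-8}}{w} = 3 \frac{\left(-8\right) \left(- \frac{1}{13}\right) - - \frac{13}{8}}{w} = 3 \frac{\frac{8}{13} + \frac{13}{8}}{w} = 3 \frac{233}{104 w} = \frac{699}{104 w}$)
$\left(-11979 + G{\left(-116,-141 \right)}\right) - 16811 = \left(-11979 + \frac{699}{104 \left(-141\right)}\right) - 16811 = \left(-11979 + \frac{699}{104} \left(- \frac{1}{141}\right)\right) - 16811 = \left(-11979 - \frac{233}{4888}\right) - 16811 = - \frac{58553585}{4888} - 16811 = - \frac{140725753}{4888}$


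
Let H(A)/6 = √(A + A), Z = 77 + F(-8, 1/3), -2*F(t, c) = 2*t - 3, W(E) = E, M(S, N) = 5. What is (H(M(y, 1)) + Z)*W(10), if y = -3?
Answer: 865 + 60*√10 ≈ 1054.7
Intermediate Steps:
F(t, c) = 3/2 - t (F(t, c) = -(2*t - 3)/2 = -(-3 + 2*t)/2 = 3/2 - t)
Z = 173/2 (Z = 77 + (3/2 - 1*(-8)) = 77 + (3/2 + 8) = 77 + 19/2 = 173/2 ≈ 86.500)
H(A) = 6*√2*√A (H(A) = 6*√(A + A) = 6*√(2*A) = 6*(√2*√A) = 6*√2*√A)
(H(M(y, 1)) + Z)*W(10) = (6*√2*√5 + 173/2)*10 = (6*√10 + 173/2)*10 = (173/2 + 6*√10)*10 = 865 + 60*√10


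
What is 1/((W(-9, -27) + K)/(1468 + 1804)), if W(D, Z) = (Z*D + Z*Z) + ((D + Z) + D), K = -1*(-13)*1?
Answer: 818/235 ≈ 3.4809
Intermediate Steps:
K = 13 (K = 13*1 = 13)
W(D, Z) = Z + Z² + 2*D + D*Z (W(D, Z) = (D*Z + Z²) + (Z + 2*D) = (Z² + D*Z) + (Z + 2*D) = Z + Z² + 2*D + D*Z)
1/((W(-9, -27) + K)/(1468 + 1804)) = 1/(((-27 + (-27)² + 2*(-9) - 9*(-27)) + 13)/(1468 + 1804)) = 1/(((-27 + 729 - 18 + 243) + 13)/3272) = 1/((927 + 13)*(1/3272)) = 1/(940*(1/3272)) = 1/(235/818) = 818/235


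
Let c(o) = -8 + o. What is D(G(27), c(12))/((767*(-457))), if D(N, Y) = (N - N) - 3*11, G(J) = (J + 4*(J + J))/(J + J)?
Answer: 33/350519 ≈ 9.4146e-5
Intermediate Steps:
G(J) = 9/2 (G(J) = (J + 4*(2*J))/((2*J)) = (J + 8*J)*(1/(2*J)) = (9*J)*(1/(2*J)) = 9/2)
D(N, Y) = -33 (D(N, Y) = 0 - 33 = -33)
D(G(27), c(12))/((767*(-457))) = -33/(767*(-457)) = -33/(-350519) = -33*(-1/350519) = 33/350519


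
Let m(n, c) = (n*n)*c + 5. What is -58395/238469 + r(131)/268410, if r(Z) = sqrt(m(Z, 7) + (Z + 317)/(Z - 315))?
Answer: -58395/238469 + sqrt(15887135)/3086715 ≈ -0.24358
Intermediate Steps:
m(n, c) = 5 + c*n**2 (m(n, c) = n**2*c + 5 = c*n**2 + 5 = 5 + c*n**2)
r(Z) = sqrt(5 + 7*Z**2 + (317 + Z)/(-315 + Z)) (r(Z) = sqrt((5 + 7*Z**2) + (Z + 317)/(Z - 315)) = sqrt((5 + 7*Z**2) + (317 + Z)/(-315 + Z)) = sqrt(5 + 7*Z**2 + (317 + Z)/(-315 + Z)))
-58395/238469 + r(131)/268410 = -58395/238469 + sqrt((317 + 131 + (-315 + 131)*(5 + 7*131**2))/(-315 + 131))/268410 = -58395*1/238469 + sqrt((317 + 131 - 184*(5 + 7*17161))/(-184))*(1/268410) = -58395/238469 + sqrt(-(317 + 131 - 184*(5 + 120127))/184)*(1/268410) = -58395/238469 + sqrt(-(317 + 131 - 184*120132)/184)*(1/268410) = -58395/238469 + sqrt(-(317 + 131 - 22104288)/184)*(1/268410) = -58395/238469 + sqrt(-1/184*(-22103840))*(1/268410) = -58395/238469 + sqrt(2762980/23)*(1/268410) = -58395/238469 + (2*sqrt(15887135)/23)*(1/268410) = -58395/238469 + sqrt(15887135)/3086715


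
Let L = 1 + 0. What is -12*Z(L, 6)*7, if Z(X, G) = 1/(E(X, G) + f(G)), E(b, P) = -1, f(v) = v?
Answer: -84/5 ≈ -16.800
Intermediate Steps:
L = 1
Z(X, G) = 1/(-1 + G)
-12*Z(L, 6)*7 = -12/(-1 + 6)*7 = -12/5*7 = -84/5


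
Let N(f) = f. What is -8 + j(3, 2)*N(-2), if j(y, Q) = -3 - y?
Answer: 4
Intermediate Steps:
-8 + j(3, 2)*N(-2) = -8 + (-3 - 1*3)*(-2) = -8 + (-3 - 3)*(-2) = -8 - 6*(-2) = -8 + 12 = 4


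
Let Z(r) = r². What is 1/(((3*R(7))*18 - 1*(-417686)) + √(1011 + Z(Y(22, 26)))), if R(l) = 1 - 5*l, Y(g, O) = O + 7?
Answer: 8317/3458624408 - √21/17293122040 ≈ 2.4044e-6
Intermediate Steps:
Y(g, O) = 7 + O
1/(((3*R(7))*18 - 1*(-417686)) + √(1011 + Z(Y(22, 26)))) = 1/(((3*(1 - 5*7))*18 - 1*(-417686)) + √(1011 + (7 + 26)²)) = 1/(((3*(1 - 35))*18 + 417686) + √(1011 + 33²)) = 1/(((3*(-34))*18 + 417686) + √(1011 + 1089)) = 1/((-102*18 + 417686) + √2100) = 1/((-1836 + 417686) + 10*√21) = 1/(415850 + 10*√21)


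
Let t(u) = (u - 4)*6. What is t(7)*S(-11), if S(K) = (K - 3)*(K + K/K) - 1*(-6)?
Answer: 2628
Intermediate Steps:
t(u) = -24 + 6*u (t(u) = (-4 + u)*6 = -24 + 6*u)
S(K) = 6 + (1 + K)*(-3 + K) (S(K) = (-3 + K)*(K + 1) + 6 = (-3 + K)*(1 + K) + 6 = (1 + K)*(-3 + K) + 6 = 6 + (1 + K)*(-3 + K))
t(7)*S(-11) = (-24 + 6*7)*(3 + (-11)² - 2*(-11)) = (-24 + 42)*(3 + 121 + 22) = 18*146 = 2628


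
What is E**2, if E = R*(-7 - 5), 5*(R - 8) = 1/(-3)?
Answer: 226576/25 ≈ 9063.0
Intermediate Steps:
R = 119/15 (R = 8 + (1/5)/(-3) = 8 + (1/5)*(-1/3) = 8 - 1/15 = 119/15 ≈ 7.9333)
E = -476/5 (E = 119*(-7 - 5)/15 = (119/15)*(-12) = -476/5 ≈ -95.200)
E**2 = (-476/5)**2 = 226576/25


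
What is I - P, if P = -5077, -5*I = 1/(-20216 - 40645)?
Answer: 1544956486/304305 ≈ 5077.0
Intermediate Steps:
I = 1/304305 (I = -1/(5*(-20216 - 40645)) = -1/5/(-60861) = -1/5*(-1/60861) = 1/304305 ≈ 3.2862e-6)
I - P = 1/304305 - 1*(-5077) = 1/304305 + 5077 = 1544956486/304305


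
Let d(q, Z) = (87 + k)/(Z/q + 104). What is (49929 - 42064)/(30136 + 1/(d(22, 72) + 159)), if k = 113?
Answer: 14929343/57204167 ≈ 0.26098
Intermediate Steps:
d(q, Z) = 200/(104 + Z/q) (d(q, Z) = (87 + 113)/(Z/q + 104) = 200/(104 + Z/q))
(49929 - 42064)/(30136 + 1/(d(22, 72) + 159)) = (49929 - 42064)/(30136 + 1/(200*22/(72 + 104*22) + 159)) = 7865/(30136 + 1/(200*22/(72 + 2288) + 159)) = 7865/(30136 + 1/(200*22/2360 + 159)) = 7865/(30136 + 1/(200*22*(1/2360) + 159)) = 7865/(30136 + 1/(110/59 + 159)) = 7865/(30136 + 1/(9491/59)) = 7865/(30136 + 59/9491) = 7865/(286020835/9491) = 7865*(9491/286020835) = 14929343/57204167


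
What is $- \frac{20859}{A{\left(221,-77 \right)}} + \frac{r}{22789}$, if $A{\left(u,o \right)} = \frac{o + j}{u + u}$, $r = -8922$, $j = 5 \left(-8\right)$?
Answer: $\frac{5387338412}{68367} \approx 78800.0$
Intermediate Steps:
$j = -40$
$A{\left(u,o \right)} = \frac{-40 + o}{2 u}$ ($A{\left(u,o \right)} = \frac{o - 40}{u + u} = \frac{-40 + o}{2 u}$)
$- \frac{20859}{A{\left(221,-77 \right)}} + \frac{r}{22789} = - \frac{20859}{\frac{1}{2} \cdot \frac{1}{221} \left(-40 - 77\right)} - \frac{8922}{22789} = - \frac{20859}{\frac{1}{2} \cdot \frac{1}{221} \left(-117\right)} - \frac{8922}{22789} = - \frac{20859}{- \frac{9}{34}} - \frac{8922}{22789} = \left(-20859\right) \left(- \frac{34}{9}\right) - \frac{8922}{22789} = \frac{236402}{3} - \frac{8922}{22789} = \frac{5387338412}{68367}$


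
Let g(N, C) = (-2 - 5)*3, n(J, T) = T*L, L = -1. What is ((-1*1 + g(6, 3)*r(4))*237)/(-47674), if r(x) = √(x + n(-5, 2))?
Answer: 237/47674 + 4977*√2/47674 ≈ 0.15261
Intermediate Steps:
n(J, T) = -T (n(J, T) = T*(-1) = -T)
g(N, C) = -21 (g(N, C) = -7*3 = -21)
r(x) = √(-2 + x) (r(x) = √(x - 1*2) = √(x - 2) = √(-2 + x))
((-1*1 + g(6, 3)*r(4))*237)/(-47674) = ((-1*1 - 21*√(-2 + 4))*237)/(-47674) = ((-1 - 21*√2)*237)*(-1/47674) = (-237 - 4977*√2)*(-1/47674) = 237/47674 + 4977*√2/47674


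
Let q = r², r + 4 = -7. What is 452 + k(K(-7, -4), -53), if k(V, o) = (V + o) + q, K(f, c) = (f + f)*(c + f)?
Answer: 674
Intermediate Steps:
K(f, c) = 2*f*(c + f) (K(f, c) = (2*f)*(c + f) = 2*f*(c + f))
r = -11 (r = -4 - 7 = -11)
q = 121 (q = (-11)² = 121)
k(V, o) = 121 + V + o (k(V, o) = (V + o) + 121 = 121 + V + o)
452 + k(K(-7, -4), -53) = 452 + (121 + 2*(-7)*(-4 - 7) - 53) = 452 + (121 + 2*(-7)*(-11) - 53) = 452 + (121 + 154 - 53) = 452 + 222 = 674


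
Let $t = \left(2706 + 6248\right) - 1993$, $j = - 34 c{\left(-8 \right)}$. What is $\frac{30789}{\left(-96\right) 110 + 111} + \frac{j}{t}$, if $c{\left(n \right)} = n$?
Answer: $- \frac{23497789}{8081721} \approx -2.9075$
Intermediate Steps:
$j = 272$ ($j = \left(-34\right) \left(-8\right) = 272$)
$t = 6961$ ($t = 8954 - 1993 = 6961$)
$\frac{30789}{\left(-96\right) 110 + 111} + \frac{j}{t} = \frac{30789}{\left(-96\right) 110 + 111} + \frac{272}{6961} = \frac{30789}{-10560 + 111} + 272 \cdot \frac{1}{6961} = \frac{30789}{-10449} + \frac{272}{6961} = 30789 \left(- \frac{1}{10449}\right) + \frac{272}{6961} = - \frac{3421}{1161} + \frac{272}{6961} = - \frac{23497789}{8081721}$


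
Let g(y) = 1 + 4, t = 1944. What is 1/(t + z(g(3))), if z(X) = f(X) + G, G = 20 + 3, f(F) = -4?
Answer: 1/1963 ≈ 0.00050942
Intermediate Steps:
g(y) = 5
G = 23
z(X) = 19 (z(X) = -4 + 23 = 19)
1/(t + z(g(3))) = 1/(1944 + 19) = 1/1963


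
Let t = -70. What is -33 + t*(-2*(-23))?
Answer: -3253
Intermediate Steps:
-33 + t*(-2*(-23)) = -33 - (-140)*(-23) = -33 - 70*46 = -33 - 3220 = -3253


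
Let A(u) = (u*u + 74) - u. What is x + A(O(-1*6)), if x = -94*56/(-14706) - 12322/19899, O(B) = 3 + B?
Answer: 1393895816/16257483 ≈ 85.739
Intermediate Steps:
A(u) = 74 + u² - u (A(u) = (u² + 74) - u = (74 + u²) - u = 74 + u² - u)
x = -4247722/16257483 (x = -5264*(-1/14706) - 12322*1/19899 = 2632/7353 - 12322/19899 = -4247722/16257483 ≈ -0.26128)
x + A(O(-1*6)) = -4247722/16257483 + (74 + (3 - 1*6)² - (3 - 1*6)) = -4247722/16257483 + (74 + (3 - 6)² - (3 - 6)) = -4247722/16257483 + (74 + (-3)² - 1*(-3)) = -4247722/16257483 + (74 + 9 + 3) = -4247722/16257483 + 86 = 1393895816/16257483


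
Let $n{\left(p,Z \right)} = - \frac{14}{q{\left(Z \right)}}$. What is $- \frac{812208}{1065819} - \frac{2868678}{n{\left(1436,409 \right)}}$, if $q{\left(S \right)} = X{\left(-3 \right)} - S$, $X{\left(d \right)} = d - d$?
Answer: $- \frac{208419006989875}{2486911} \approx -8.3806 \cdot 10^{7}$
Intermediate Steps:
$X{\left(d \right)} = 0$
$q{\left(S \right)} = - S$ ($q{\left(S \right)} = 0 - S = - S$)
$n{\left(p,Z \right)} = \frac{14}{Z}$ ($n{\left(p,Z \right)} = - \frac{14}{\left(-1\right) Z} = - 14 \left(- \frac{1}{Z}\right) = \frac{14}{Z}$)
$- \frac{812208}{1065819} - \frac{2868678}{n{\left(1436,409 \right)}} = - \frac{812208}{1065819} - \frac{2868678}{14 \cdot \frac{1}{409}} = \left(-812208\right) \frac{1}{1065819} - \frac{2868678}{14 \cdot \frac{1}{409}} = - \frac{270736}{355273} - \frac{2868678}{\frac{14}{409}} = - \frac{270736}{355273} - \frac{586644651}{7} = - \frac{208419006989875}{2486911}$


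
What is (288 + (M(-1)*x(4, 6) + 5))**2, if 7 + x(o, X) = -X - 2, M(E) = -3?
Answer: 114244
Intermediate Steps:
x(o, X) = -9 - X (x(o, X) = -7 + (-X - 2) = -7 + (-2 - X) = -9 - X)
(288 + (M(-1)*x(4, 6) + 5))**2 = (288 + (-3*(-9 - 1*6) + 5))**2 = (288 + (-3*(-9 - 6) + 5))**2 = (288 + (-3*(-15) + 5))**2 = (288 + (45 + 5))**2 = (288 + 50)**2 = 338**2 = 114244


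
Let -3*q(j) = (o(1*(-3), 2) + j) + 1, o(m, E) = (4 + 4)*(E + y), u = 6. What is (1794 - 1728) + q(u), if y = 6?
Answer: 127/3 ≈ 42.333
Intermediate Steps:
o(m, E) = 48 + 8*E (o(m, E) = (4 + 4)*(E + 6) = 8*(6 + E) = 48 + 8*E)
q(j) = -65/3 - j/3 (q(j) = -(((48 + 8*2) + j) + 1)/3 = -(((48 + 16) + j) + 1)/3 = -((64 + j) + 1)/3 = -(65 + j)/3 = -65/3 - j/3)
(1794 - 1728) + q(u) = (1794 - 1728) + (-65/3 - ⅓*6) = 66 + (-65/3 - 2) = 66 - 71/3 = 127/3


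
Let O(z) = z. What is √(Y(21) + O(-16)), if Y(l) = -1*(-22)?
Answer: √6 ≈ 2.4495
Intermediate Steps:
Y(l) = 22
√(Y(21) + O(-16)) = √(22 - 16) = √6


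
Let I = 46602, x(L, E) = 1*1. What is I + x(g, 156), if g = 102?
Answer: 46603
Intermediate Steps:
x(L, E) = 1
I + x(g, 156) = 46602 + 1 = 46603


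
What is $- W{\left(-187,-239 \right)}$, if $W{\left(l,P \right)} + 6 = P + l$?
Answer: $432$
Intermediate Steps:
$W{\left(l,P \right)} = -6 + P + l$ ($W{\left(l,P \right)} = -6 + \left(P + l\right) = -6 + P + l$)
$- W{\left(-187,-239 \right)} = - (-6 - 239 - 187) = \left(-1\right) \left(-432\right) = 432$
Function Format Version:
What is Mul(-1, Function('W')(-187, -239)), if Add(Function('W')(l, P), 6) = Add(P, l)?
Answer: 432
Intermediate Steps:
Function('W')(l, P) = Add(-6, P, l) (Function('W')(l, P) = Add(-6, Add(P, l)) = Add(-6, P, l))
Mul(-1, Function('W')(-187, -239)) = Mul(-1, Add(-6, -239, -187)) = Mul(-1, -432) = 432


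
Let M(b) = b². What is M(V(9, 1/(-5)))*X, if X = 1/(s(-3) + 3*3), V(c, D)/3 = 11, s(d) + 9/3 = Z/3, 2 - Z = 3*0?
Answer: 3267/20 ≈ 163.35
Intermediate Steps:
Z = 2 (Z = 2 - 3*0 = 2 - 1*0 = 2 + 0 = 2)
s(d) = -7/3 (s(d) = -3 + 2/3 = -3 + 2*(⅓) = -3 + ⅔ = -7/3)
V(c, D) = 33 (V(c, D) = 3*11 = 33)
X = 3/20 (X = 1/(-7/3 + 3*3) = 1/(-7/3 + 9) = 1/(20/3) = 3/20 ≈ 0.15000)
M(V(9, 1/(-5)))*X = 33²*(3/20) = 1089*(3/20) = 3267/20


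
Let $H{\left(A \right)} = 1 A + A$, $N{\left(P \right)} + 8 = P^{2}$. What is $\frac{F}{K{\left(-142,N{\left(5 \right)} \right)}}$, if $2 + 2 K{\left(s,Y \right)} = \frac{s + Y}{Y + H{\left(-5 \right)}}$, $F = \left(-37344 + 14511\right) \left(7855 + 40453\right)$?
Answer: $\frac{15442231896}{139} \approx 1.111 \cdot 10^{8}$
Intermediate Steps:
$N{\left(P \right)} = -8 + P^{2}$
$H{\left(A \right)} = 2 A$ ($H{\left(A \right)} = A + A = 2 A$)
$F = -1103016564$ ($F = \left(-22833\right) 48308 = -1103016564$)
$K{\left(s,Y \right)} = -1 + \frac{Y + s}{2 \left(-10 + Y\right)}$ ($K{\left(s,Y \right)} = -1 + \frac{\left(s + Y\right) \frac{1}{Y + 2 \left(-5\right)}}{2} = -1 + \frac{\left(Y + s\right) \frac{1}{Y - 10}}{2} = -1 + \frac{\left(Y + s\right) \frac{1}{-10 + Y}}{2} = -1 + \frac{\frac{1}{-10 + Y} \left(Y + s\right)}{2} = -1 + \frac{Y + s}{2 \left(-10 + Y\right)}$)
$\frac{F}{K{\left(-142,N{\left(5 \right)} \right)}} = - \frac{1103016564}{\frac{1}{2} \frac{1}{-10 - \left(8 - 5^{2}\right)} \left(20 - 142 - \left(-8 + 5^{2}\right)\right)} = - \frac{1103016564}{\frac{1}{2} \frac{1}{-10 + \left(-8 + 25\right)} \left(20 - 142 - \left(-8 + 25\right)\right)} = - \frac{1103016564}{\frac{1}{2} \frac{1}{-10 + 17} \left(20 - 142 - 17\right)} = - \frac{1103016564}{\frac{1}{2} \cdot \frac{1}{7} \left(20 - 142 - 17\right)} = - \frac{1103016564}{\frac{1}{2} \cdot \frac{1}{7} \left(-139\right)} = - \frac{1103016564}{- \frac{139}{14}} = \left(-1103016564\right) \left(- \frac{14}{139}\right) = \frac{15442231896}{139}$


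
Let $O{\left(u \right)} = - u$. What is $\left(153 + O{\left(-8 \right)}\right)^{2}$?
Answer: $25921$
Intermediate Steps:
$\left(153 + O{\left(-8 \right)}\right)^{2} = \left(153 - -8\right)^{2} = \left(153 + 8\right)^{2} = 161^{2} = 25921$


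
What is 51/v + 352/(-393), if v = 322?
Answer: -93301/126546 ≈ -0.73729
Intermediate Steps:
51/v + 352/(-393) = 51/322 + 352/(-393) = 51*(1/322) + 352*(-1/393) = 51/322 - 352/393 = -93301/126546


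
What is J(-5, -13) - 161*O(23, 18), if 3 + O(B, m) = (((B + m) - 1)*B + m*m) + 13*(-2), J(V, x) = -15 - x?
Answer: -195617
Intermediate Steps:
O(B, m) = -29 + m² + B*(-1 + B + m) (O(B, m) = -3 + ((((B + m) - 1)*B + m*m) + 13*(-2)) = -3 + (((-1 + B + m)*B + m²) - 26) = -3 + ((B*(-1 + B + m) + m²) - 26) = -3 + ((m² + B*(-1 + B + m)) - 26) = -3 + (-26 + m² + B*(-1 + B + m)) = -29 + m² + B*(-1 + B + m))
J(-5, -13) - 161*O(23, 18) = (-15 - 1*(-13)) - 161*(-29 + 23² + 18² - 1*23 + 23*18) = (-15 + 13) - 161*(-29 + 529 + 324 - 23 + 414) = -2 - 161*1215 = -2 - 195615 = -195617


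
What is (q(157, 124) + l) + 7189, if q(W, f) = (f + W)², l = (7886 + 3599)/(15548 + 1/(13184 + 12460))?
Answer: 34349411976290/398712913 ≈ 86151.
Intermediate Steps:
l = 294521340/398712913 (l = 11485/(15548 + 1/25644) = 11485/(398712913/25644) = 11485*(25644/398712913) = 294521340/398712913 ≈ 0.73868)
q(W, f) = (W + f)²
(q(157, 124) + l) + 7189 = ((157 + 124)² + 294521340/398712913) + 7189 = (281² + 294521340/398712913) + 7189 = (78961 + 294521340/398712913) + 7189 = 31483064844733/398712913 + 7189 = 34349411976290/398712913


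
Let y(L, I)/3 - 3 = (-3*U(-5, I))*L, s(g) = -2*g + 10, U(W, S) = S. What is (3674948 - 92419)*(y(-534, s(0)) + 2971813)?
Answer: 10818814841578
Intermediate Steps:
s(g) = 10 - 2*g
y(L, I) = 9 - 9*I*L (y(L, I) = 9 + 3*((-3*I)*L) = 9 + 3*(-3*I*L) = 9 - 9*I*L)
(3674948 - 92419)*(y(-534, s(0)) + 2971813) = (3674948 - 92419)*((9 - 9*(10 - 2*0)*(-534)) + 2971813) = 3582529*((9 - 9*(10 + 0)*(-534)) + 2971813) = 3582529*((9 - 9*10*(-534)) + 2971813) = 3582529*((9 + 48060) + 2971813) = 3582529*(48069 + 2971813) = 3582529*3019882 = 10818814841578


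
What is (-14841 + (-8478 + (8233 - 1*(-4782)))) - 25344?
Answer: -35648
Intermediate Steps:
(-14841 + (-8478 + (8233 - 1*(-4782)))) - 25344 = (-14841 + (-8478 + (8233 + 4782))) - 25344 = (-14841 + (-8478 + 13015)) - 25344 = (-14841 + 4537) - 25344 = -10304 - 25344 = -35648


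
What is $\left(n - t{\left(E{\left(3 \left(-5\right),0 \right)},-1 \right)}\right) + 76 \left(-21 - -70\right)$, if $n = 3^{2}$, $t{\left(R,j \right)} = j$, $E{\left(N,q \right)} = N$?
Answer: $3734$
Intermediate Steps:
$n = 9$
$\left(n - t{\left(E{\left(3 \left(-5\right),0 \right)},-1 \right)}\right) + 76 \left(-21 - -70\right) = \left(9 - -1\right) + 76 \left(-21 - -70\right) = \left(9 + 1\right) + 76 \left(-21 + 70\right) = 10 + 76 \cdot 49 = 10 + 3724 = 3734$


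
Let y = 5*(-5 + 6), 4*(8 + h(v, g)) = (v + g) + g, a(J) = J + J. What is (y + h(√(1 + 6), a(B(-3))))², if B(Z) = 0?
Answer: (12 - √7)²/16 ≈ 5.4689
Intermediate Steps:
a(J) = 2*J
h(v, g) = -8 + g/2 + v/4 (h(v, g) = -8 + ((v + g) + g)/4 = -8 + ((g + v) + g)/4 = -8 + (v + 2*g)/4 = -8 + (g/2 + v/4) = -8 + g/2 + v/4)
y = 5 (y = 5*1 = 5)
(y + h(√(1 + 6), a(B(-3))))² = (5 + (-8 + (2*0)/2 + √(1 + 6)/4))² = (5 + (-8 + (½)*0 + √7/4))² = (5 + (-8 + 0 + √7/4))² = (5 + (-8 + √7/4))² = (-3 + √7/4)²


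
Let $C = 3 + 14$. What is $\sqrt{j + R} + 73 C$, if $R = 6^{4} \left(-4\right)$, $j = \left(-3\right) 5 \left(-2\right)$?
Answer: $1241 + i \sqrt{5154} \approx 1241.0 + 71.791 i$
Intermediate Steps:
$j = 30$ ($j = \left(-15\right) \left(-2\right) = 30$)
$R = -5184$ ($R = 1296 \left(-4\right) = -5184$)
$C = 17$
$\sqrt{j + R} + 73 C = \sqrt{30 - 5184} + 73 \cdot 17 = \sqrt{-5154} + 1241 = i \sqrt{5154} + 1241 = 1241 + i \sqrt{5154}$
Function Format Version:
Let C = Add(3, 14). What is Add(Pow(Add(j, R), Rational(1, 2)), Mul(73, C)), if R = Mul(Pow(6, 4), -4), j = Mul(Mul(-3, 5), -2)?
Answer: Add(1241, Mul(I, Pow(5154, Rational(1, 2)))) ≈ Add(1241.0, Mul(71.791, I))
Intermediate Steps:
j = 30 (j = Mul(-15, -2) = 30)
R = -5184 (R = Mul(1296, -4) = -5184)
C = 17
Add(Pow(Add(j, R), Rational(1, 2)), Mul(73, C)) = Add(Pow(Add(30, -5184), Rational(1, 2)), Mul(73, 17)) = Add(Pow(-5154, Rational(1, 2)), 1241) = Add(Mul(I, Pow(5154, Rational(1, 2))), 1241) = Add(1241, Mul(I, Pow(5154, Rational(1, 2))))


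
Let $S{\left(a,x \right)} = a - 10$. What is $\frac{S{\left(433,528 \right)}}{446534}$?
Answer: $\frac{423}{446534} \approx 0.0009473$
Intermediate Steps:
$S{\left(a,x \right)} = -10 + a$ ($S{\left(a,x \right)} = a - 10 = -10 + a$)
$\frac{S{\left(433,528 \right)}}{446534} = \frac{-10 + 433}{446534} = 423 \cdot \frac{1}{446534} = \frac{423}{446534}$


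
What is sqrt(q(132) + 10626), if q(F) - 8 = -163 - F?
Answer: 7*sqrt(211) ≈ 101.68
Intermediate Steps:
q(F) = -155 - F (q(F) = 8 + (-163 - F) = -155 - F)
sqrt(q(132) + 10626) = sqrt((-155 - 1*132) + 10626) = sqrt((-155 - 132) + 10626) = sqrt(-287 + 10626) = sqrt(10339) = 7*sqrt(211)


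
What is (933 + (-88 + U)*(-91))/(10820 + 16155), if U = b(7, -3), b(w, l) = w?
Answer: 8304/26975 ≈ 0.30784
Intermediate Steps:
U = 7
(933 + (-88 + U)*(-91))/(10820 + 16155) = (933 + (-88 + 7)*(-91))/(10820 + 16155) = (933 - 81*(-91))/26975 = (933 + 7371)*(1/26975) = 8304*(1/26975) = 8304/26975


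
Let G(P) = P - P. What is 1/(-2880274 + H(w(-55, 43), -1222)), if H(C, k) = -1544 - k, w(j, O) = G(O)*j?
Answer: -1/2880596 ≈ -3.4715e-7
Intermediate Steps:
G(P) = 0
w(j, O) = 0 (w(j, O) = 0*j = 0)
1/(-2880274 + H(w(-55, 43), -1222)) = 1/(-2880274 + (-1544 - 1*(-1222))) = 1/(-2880274 + (-1544 + 1222)) = 1/(-2880274 - 322) = 1/(-2880596) = -1/2880596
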